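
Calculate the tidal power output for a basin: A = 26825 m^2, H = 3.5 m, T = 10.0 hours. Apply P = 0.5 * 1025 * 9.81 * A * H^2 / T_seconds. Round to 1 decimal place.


Convert period to seconds: T = 10.0 * 3600 = 36000.0 s
H^2 = 3.5^2 = 12.25
P = 0.5 * rho * g * A * H^2 / T
P = 0.5 * 1025 * 9.81 * 26825 * 12.25 / 36000.0
P = 45891.9 W

45891.9


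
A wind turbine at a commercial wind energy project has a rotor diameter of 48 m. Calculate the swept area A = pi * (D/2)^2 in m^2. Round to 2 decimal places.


Compute the rotor radius:
  r = D / 2 = 48 / 2 = 24.0 m
Calculate swept area:
  A = pi * r^2 = pi * 24.0^2
  A = 1809.56 m^2

1809.56


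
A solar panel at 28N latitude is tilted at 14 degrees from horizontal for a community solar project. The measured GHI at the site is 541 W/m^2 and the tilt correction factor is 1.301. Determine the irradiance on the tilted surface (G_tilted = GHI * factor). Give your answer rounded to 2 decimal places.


Identify the given values:
  GHI = 541 W/m^2, tilt correction factor = 1.301
Apply the formula G_tilted = GHI * factor:
  G_tilted = 541 * 1.301
  G_tilted = 703.84 W/m^2

703.84


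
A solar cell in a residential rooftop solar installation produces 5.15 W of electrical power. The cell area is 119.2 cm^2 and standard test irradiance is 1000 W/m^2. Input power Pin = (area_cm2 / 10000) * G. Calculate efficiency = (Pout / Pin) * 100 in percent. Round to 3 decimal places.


First compute the input power:
  Pin = area_cm2 / 10000 * G = 119.2 / 10000 * 1000 = 11.92 W
Then compute efficiency:
  Efficiency = (Pout / Pin) * 100 = (5.15 / 11.92) * 100
  Efficiency = 43.205%

43.205


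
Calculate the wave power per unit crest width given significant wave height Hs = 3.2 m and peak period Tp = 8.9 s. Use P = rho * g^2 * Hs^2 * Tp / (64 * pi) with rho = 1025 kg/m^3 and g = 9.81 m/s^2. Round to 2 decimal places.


Apply wave power formula:
  g^2 = 9.81^2 = 96.2361
  Hs^2 = 3.2^2 = 10.24
  Numerator = rho * g^2 * Hs^2 * Tp = 1025 * 96.2361 * 10.24 * 8.9 = 8989837.54
  Denominator = 64 * pi = 201.0619
  P = 8989837.54 / 201.0619 = 44711.78 W/m

44711.78


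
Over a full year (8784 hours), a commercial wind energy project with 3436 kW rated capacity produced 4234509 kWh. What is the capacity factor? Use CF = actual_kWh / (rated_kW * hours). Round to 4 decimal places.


Capacity factor = actual output / maximum possible output
Maximum possible = rated * hours = 3436 * 8784 = 30181824 kWh
CF = 4234509 / 30181824
CF = 0.1403

0.1403


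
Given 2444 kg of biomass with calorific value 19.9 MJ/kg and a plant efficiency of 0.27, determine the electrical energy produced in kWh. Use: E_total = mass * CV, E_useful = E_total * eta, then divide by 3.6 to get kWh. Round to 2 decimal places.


Total energy = mass * CV = 2444 * 19.9 = 48635.6 MJ
Useful energy = total * eta = 48635.6 * 0.27 = 13131.61 MJ
Convert to kWh: 13131.61 / 3.6
Useful energy = 3647.67 kWh

3647.67


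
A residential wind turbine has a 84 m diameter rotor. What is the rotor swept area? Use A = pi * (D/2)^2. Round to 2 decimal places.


Compute the rotor radius:
  r = D / 2 = 84 / 2 = 42.0 m
Calculate swept area:
  A = pi * r^2 = pi * 42.0^2
  A = 5541.77 m^2

5541.77


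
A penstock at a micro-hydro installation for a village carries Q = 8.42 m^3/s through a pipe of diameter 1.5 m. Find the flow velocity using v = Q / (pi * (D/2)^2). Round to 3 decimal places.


Compute pipe cross-sectional area:
  A = pi * (D/2)^2 = pi * (1.5/2)^2 = 1.7671 m^2
Calculate velocity:
  v = Q / A = 8.42 / 1.7671
  v = 4.765 m/s

4.765


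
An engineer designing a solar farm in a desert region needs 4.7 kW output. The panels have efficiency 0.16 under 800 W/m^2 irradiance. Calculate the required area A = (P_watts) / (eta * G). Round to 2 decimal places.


Convert target power to watts: P = 4.7 * 1000 = 4700.0 W
Compute denominator: eta * G = 0.16 * 800 = 128.0
Required area A = P / (eta * G) = 4700.0 / 128.0
A = 36.72 m^2

36.72


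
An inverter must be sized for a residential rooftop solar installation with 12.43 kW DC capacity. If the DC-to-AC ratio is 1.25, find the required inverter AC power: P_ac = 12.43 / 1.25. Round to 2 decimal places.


The inverter AC capacity is determined by the DC/AC ratio.
Given: P_dc = 12.43 kW, DC/AC ratio = 1.25
P_ac = P_dc / ratio = 12.43 / 1.25
P_ac = 9.94 kW

9.94


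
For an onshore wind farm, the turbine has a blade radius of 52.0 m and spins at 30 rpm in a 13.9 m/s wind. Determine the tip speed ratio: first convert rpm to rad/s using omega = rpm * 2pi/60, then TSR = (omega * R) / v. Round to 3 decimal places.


Convert rotational speed to rad/s:
  omega = 30 * 2 * pi / 60 = 3.1416 rad/s
Compute tip speed:
  v_tip = omega * R = 3.1416 * 52.0 = 163.363 m/s
Tip speed ratio:
  TSR = v_tip / v_wind = 163.363 / 13.9 = 11.753

11.753


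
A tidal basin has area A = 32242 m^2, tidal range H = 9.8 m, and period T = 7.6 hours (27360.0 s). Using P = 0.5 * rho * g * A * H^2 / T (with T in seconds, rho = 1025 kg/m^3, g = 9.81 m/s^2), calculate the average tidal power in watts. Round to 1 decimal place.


Convert period to seconds: T = 7.6 * 3600 = 27360.0 s
H^2 = 9.8^2 = 96.04
P = 0.5 * rho * g * A * H^2 / T
P = 0.5 * 1025 * 9.81 * 32242 * 96.04 / 27360.0
P = 569011.3 W

569011.3


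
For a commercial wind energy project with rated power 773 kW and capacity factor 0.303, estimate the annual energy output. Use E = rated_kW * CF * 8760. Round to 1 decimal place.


Annual energy = rated_kW * capacity_factor * hours_per_year
Given: P_rated = 773 kW, CF = 0.303, hours = 8760
E = 773 * 0.303 * 8760
E = 2051758.4 kWh

2051758.4


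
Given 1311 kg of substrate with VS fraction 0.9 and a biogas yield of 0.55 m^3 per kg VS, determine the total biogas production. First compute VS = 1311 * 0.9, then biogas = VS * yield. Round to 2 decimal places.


Compute volatile solids:
  VS = mass * VS_fraction = 1311 * 0.9 = 1179.9 kg
Calculate biogas volume:
  Biogas = VS * specific_yield = 1179.9 * 0.55
  Biogas = 648.95 m^3

648.95


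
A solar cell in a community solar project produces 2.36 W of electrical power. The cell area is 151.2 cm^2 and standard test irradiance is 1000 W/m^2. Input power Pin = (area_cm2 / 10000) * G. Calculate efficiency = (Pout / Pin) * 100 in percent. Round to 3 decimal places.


First compute the input power:
  Pin = area_cm2 / 10000 * G = 151.2 / 10000 * 1000 = 15.12 W
Then compute efficiency:
  Efficiency = (Pout / Pin) * 100 = (2.36 / 15.12) * 100
  Efficiency = 15.608%

15.608


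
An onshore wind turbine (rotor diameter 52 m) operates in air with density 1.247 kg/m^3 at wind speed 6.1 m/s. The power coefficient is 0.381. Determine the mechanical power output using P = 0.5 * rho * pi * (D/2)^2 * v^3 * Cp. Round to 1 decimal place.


Step 1 -- Compute swept area:
  A = pi * (D/2)^2 = pi * (52/2)^2 = 2123.72 m^2
Step 2 -- Apply wind power equation:
  P = 0.5 * rho * A * v^3 * Cp
  v^3 = 6.1^3 = 226.981
  P = 0.5 * 1.247 * 2123.72 * 226.981 * 0.381
  P = 114511.1 W

114511.1


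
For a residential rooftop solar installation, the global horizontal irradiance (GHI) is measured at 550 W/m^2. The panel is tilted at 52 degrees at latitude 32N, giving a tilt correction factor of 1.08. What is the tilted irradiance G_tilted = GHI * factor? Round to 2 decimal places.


Identify the given values:
  GHI = 550 W/m^2, tilt correction factor = 1.08
Apply the formula G_tilted = GHI * factor:
  G_tilted = 550 * 1.08
  G_tilted = 594.00 W/m^2

594.00


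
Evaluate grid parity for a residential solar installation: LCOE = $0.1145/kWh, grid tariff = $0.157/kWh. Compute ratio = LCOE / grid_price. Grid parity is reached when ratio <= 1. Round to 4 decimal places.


Compare LCOE to grid price:
  LCOE = $0.1145/kWh, Grid price = $0.157/kWh
  Ratio = LCOE / grid_price = 0.1145 / 0.157 = 0.7293
  Grid parity achieved (ratio <= 1)? yes

0.7293


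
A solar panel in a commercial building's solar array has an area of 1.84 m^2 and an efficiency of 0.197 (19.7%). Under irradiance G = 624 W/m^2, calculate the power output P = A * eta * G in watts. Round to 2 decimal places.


Use the solar power formula P = A * eta * G.
Given: A = 1.84 m^2, eta = 0.197, G = 624 W/m^2
P = 1.84 * 0.197 * 624
P = 226.19 W

226.19


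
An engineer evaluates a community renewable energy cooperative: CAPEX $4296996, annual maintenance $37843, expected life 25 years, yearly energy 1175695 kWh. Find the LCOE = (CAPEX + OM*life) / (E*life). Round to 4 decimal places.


Total cost = CAPEX + OM * lifetime = 4296996 + 37843 * 25 = 4296996 + 946075 = 5243071
Total generation = annual * lifetime = 1175695 * 25 = 29392375 kWh
LCOE = 5243071 / 29392375
LCOE = 0.1784 $/kWh

0.1784


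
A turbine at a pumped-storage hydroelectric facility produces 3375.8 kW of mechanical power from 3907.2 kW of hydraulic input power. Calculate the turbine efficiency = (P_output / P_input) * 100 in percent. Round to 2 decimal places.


Turbine efficiency = (output power / input power) * 100
eta = (3375.8 / 3907.2) * 100
eta = 86.40%

86.40


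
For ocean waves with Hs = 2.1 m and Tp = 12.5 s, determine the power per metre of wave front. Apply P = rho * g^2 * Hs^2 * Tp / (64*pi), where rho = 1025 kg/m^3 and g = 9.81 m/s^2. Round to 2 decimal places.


Apply wave power formula:
  g^2 = 9.81^2 = 96.2361
  Hs^2 = 2.1^2 = 4.41
  Numerator = rho * g^2 * Hs^2 * Tp = 1025 * 96.2361 * 4.41 * 12.5 = 5437640.39
  Denominator = 64 * pi = 201.0619
  P = 5437640.39 / 201.0619 = 27044.60 W/m

27044.60


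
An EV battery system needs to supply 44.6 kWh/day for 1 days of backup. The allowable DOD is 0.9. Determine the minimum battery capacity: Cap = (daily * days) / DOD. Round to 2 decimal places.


Total energy needed = daily * days = 44.6 * 1 = 44.6 kWh
Account for depth of discharge:
  Cap = total_energy / DOD = 44.6 / 0.9
  Cap = 49.56 kWh

49.56


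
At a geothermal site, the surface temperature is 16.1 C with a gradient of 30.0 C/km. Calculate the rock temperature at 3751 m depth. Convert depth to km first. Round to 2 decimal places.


Convert depth to km: 3751 / 1000 = 3.751 km
Temperature increase = gradient * depth_km = 30.0 * 3.751 = 112.53 C
Temperature at depth = T_surface + delta_T = 16.1 + 112.53
T = 128.63 C

128.63


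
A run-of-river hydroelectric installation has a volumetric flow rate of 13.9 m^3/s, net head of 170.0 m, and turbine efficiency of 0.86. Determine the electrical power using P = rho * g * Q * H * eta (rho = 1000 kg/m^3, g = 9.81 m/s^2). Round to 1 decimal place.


Apply the hydropower formula P = rho * g * Q * H * eta
rho * g = 1000 * 9.81 = 9810.0
P = 9810.0 * 13.9 * 170.0 * 0.86
P = 19935685.8 W

19935685.8


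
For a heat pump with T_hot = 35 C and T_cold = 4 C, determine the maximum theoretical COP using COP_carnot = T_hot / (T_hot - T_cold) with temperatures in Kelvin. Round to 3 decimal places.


Convert to Kelvin:
  T_hot = 35 + 273.15 = 308.15 K
  T_cold = 4 + 273.15 = 277.15 K
Apply Carnot COP formula:
  COP = T_hot_K / (T_hot_K - T_cold_K) = 308.15 / 31.0
  COP = 9.940

9.940


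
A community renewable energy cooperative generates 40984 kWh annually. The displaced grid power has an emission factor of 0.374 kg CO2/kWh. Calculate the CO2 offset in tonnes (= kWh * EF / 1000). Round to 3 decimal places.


CO2 offset in kg = generation * emission_factor
CO2 offset = 40984 * 0.374 = 15328.02 kg
Convert to tonnes:
  CO2 offset = 15328.02 / 1000 = 15.328 tonnes

15.328


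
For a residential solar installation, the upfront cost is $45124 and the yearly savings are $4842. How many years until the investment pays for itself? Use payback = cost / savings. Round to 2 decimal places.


Simple payback period = initial cost / annual savings
Payback = 45124 / 4842
Payback = 9.32 years

9.32


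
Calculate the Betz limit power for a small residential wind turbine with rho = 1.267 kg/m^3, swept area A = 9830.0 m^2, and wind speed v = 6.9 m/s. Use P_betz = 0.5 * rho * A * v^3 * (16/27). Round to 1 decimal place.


The Betz coefficient Cp_max = 16/27 = 0.5926
v^3 = 6.9^3 = 328.509
P_betz = 0.5 * rho * A * v^3 * Cp_max
P_betz = 0.5 * 1.267 * 9830.0 * 328.509 * 0.5926
P_betz = 1212281.9 W

1212281.9


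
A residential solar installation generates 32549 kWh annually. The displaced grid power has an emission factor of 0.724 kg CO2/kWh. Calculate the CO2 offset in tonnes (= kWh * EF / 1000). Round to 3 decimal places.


CO2 offset in kg = generation * emission_factor
CO2 offset = 32549 * 0.724 = 23565.48 kg
Convert to tonnes:
  CO2 offset = 23565.48 / 1000 = 23.565 tonnes

23.565


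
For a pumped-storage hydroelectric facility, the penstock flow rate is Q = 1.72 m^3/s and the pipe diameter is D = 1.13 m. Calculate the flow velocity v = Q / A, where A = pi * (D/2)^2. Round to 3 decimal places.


Compute pipe cross-sectional area:
  A = pi * (D/2)^2 = pi * (1.13/2)^2 = 1.0029 m^2
Calculate velocity:
  v = Q / A = 1.72 / 1.0029
  v = 1.715 m/s

1.715


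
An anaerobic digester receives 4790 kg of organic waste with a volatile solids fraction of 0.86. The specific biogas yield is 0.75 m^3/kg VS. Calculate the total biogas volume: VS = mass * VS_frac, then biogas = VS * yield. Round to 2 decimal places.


Compute volatile solids:
  VS = mass * VS_fraction = 4790 * 0.86 = 4119.4 kg
Calculate biogas volume:
  Biogas = VS * specific_yield = 4119.4 * 0.75
  Biogas = 3089.55 m^3

3089.55


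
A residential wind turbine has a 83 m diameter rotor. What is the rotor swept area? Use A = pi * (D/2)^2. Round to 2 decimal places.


Compute the rotor radius:
  r = D / 2 = 83 / 2 = 41.5 m
Calculate swept area:
  A = pi * r^2 = pi * 41.5^2
  A = 5410.61 m^2

5410.61


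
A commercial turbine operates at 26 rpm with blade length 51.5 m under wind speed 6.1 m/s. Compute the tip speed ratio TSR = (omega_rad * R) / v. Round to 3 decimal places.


Convert rotational speed to rad/s:
  omega = 26 * 2 * pi / 60 = 2.7227 rad/s
Compute tip speed:
  v_tip = omega * R = 2.7227 * 51.5 = 140.22 m/s
Tip speed ratio:
  TSR = v_tip / v_wind = 140.22 / 6.1 = 22.987

22.987


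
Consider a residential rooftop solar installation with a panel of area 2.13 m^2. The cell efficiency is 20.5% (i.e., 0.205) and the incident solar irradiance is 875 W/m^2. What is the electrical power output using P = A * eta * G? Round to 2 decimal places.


Use the solar power formula P = A * eta * G.
Given: A = 2.13 m^2, eta = 0.205, G = 875 W/m^2
P = 2.13 * 0.205 * 875
P = 382.07 W

382.07


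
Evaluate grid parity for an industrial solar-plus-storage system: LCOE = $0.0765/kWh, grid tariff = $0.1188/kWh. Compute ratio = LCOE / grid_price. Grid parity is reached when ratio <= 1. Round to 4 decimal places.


Compare LCOE to grid price:
  LCOE = $0.0765/kWh, Grid price = $0.1188/kWh
  Ratio = LCOE / grid_price = 0.0765 / 0.1188 = 0.6439
  Grid parity achieved (ratio <= 1)? yes

0.6439


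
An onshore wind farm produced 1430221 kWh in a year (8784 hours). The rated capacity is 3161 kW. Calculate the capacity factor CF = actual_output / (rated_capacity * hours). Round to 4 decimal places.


Capacity factor = actual output / maximum possible output
Maximum possible = rated * hours = 3161 * 8784 = 27766224 kWh
CF = 1430221 / 27766224
CF = 0.0515

0.0515


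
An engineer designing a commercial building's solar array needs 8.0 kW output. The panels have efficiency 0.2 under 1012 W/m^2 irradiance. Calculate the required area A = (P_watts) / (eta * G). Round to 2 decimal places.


Convert target power to watts: P = 8.0 * 1000 = 8000.0 W
Compute denominator: eta * G = 0.2 * 1012 = 202.4
Required area A = P / (eta * G) = 8000.0 / 202.4
A = 39.53 m^2

39.53


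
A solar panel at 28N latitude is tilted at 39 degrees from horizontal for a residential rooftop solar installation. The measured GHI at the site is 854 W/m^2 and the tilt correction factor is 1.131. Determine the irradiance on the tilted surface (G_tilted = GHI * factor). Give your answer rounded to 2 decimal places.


Identify the given values:
  GHI = 854 W/m^2, tilt correction factor = 1.131
Apply the formula G_tilted = GHI * factor:
  G_tilted = 854 * 1.131
  G_tilted = 965.87 W/m^2

965.87


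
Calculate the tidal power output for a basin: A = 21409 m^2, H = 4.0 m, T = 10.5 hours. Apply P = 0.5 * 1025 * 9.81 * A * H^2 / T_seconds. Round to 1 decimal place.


Convert period to seconds: T = 10.5 * 3600 = 37800.0 s
H^2 = 4.0^2 = 16.0
P = 0.5 * rho * g * A * H^2 / T
P = 0.5 * 1025 * 9.81 * 21409 * 16.0 / 37800.0
P = 45560.4 W

45560.4


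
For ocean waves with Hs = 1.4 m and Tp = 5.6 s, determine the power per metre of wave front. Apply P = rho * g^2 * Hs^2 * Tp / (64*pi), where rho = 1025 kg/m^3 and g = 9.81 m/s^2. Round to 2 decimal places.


Apply wave power formula:
  g^2 = 9.81^2 = 96.2361
  Hs^2 = 1.4^2 = 1.96
  Numerator = rho * g^2 * Hs^2 * Tp = 1025 * 96.2361 * 1.96 * 5.6 = 1082694.62
  Denominator = 64 * pi = 201.0619
  P = 1082694.62 / 201.0619 = 5384.88 W/m

5384.88


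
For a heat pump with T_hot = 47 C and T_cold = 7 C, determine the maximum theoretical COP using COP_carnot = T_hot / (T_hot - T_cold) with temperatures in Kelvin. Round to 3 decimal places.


Convert to Kelvin:
  T_hot = 47 + 273.15 = 320.15 K
  T_cold = 7 + 273.15 = 280.15 K
Apply Carnot COP formula:
  COP = T_hot_K / (T_hot_K - T_cold_K) = 320.15 / 40.0
  COP = 8.004

8.004


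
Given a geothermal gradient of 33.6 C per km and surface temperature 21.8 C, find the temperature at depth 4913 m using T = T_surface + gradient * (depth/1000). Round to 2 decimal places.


Convert depth to km: 4913 / 1000 = 4.913 km
Temperature increase = gradient * depth_km = 33.6 * 4.913 = 165.08 C
Temperature at depth = T_surface + delta_T = 21.8 + 165.08
T = 186.88 C

186.88


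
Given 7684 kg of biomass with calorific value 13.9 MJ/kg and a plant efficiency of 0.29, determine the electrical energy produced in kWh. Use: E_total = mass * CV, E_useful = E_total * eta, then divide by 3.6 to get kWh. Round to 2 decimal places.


Total energy = mass * CV = 7684 * 13.9 = 106807.6 MJ
Useful energy = total * eta = 106807.6 * 0.29 = 30974.2 MJ
Convert to kWh: 30974.2 / 3.6
Useful energy = 8603.95 kWh

8603.95


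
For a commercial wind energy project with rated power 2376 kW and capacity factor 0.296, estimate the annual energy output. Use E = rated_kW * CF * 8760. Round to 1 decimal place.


Annual energy = rated_kW * capacity_factor * hours_per_year
Given: P_rated = 2376 kW, CF = 0.296, hours = 8760
E = 2376 * 0.296 * 8760
E = 6160873.0 kWh

6160873.0


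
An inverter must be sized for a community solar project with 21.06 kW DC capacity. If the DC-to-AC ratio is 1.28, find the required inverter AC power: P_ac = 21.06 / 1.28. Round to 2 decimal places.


The inverter AC capacity is determined by the DC/AC ratio.
Given: P_dc = 21.06 kW, DC/AC ratio = 1.28
P_ac = P_dc / ratio = 21.06 / 1.28
P_ac = 16.45 kW

16.45


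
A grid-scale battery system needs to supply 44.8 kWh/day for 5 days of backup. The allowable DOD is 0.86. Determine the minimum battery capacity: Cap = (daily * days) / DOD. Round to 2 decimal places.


Total energy needed = daily * days = 44.8 * 5 = 224.0 kWh
Account for depth of discharge:
  Cap = total_energy / DOD = 224.0 / 0.86
  Cap = 260.47 kWh

260.47


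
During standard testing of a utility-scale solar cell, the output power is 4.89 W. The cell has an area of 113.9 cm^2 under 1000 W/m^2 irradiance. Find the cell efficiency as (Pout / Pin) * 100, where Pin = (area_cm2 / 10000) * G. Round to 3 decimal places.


First compute the input power:
  Pin = area_cm2 / 10000 * G = 113.9 / 10000 * 1000 = 11.39 W
Then compute efficiency:
  Efficiency = (Pout / Pin) * 100 = (4.89 / 11.39) * 100
  Efficiency = 42.932%

42.932


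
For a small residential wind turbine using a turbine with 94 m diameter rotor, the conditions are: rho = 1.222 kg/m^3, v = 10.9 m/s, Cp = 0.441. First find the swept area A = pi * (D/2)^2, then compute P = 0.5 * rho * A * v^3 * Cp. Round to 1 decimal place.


Step 1 -- Compute swept area:
  A = pi * (D/2)^2 = pi * (94/2)^2 = 6939.78 m^2
Step 2 -- Apply wind power equation:
  P = 0.5 * rho * A * v^3 * Cp
  v^3 = 10.9^3 = 1295.029
  P = 0.5 * 1.222 * 6939.78 * 1295.029 * 0.441
  P = 2421613.8 W

2421613.8


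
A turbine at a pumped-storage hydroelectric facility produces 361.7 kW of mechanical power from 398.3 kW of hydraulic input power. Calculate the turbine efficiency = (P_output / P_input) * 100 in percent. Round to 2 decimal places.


Turbine efficiency = (output power / input power) * 100
eta = (361.7 / 398.3) * 100
eta = 90.81%

90.81


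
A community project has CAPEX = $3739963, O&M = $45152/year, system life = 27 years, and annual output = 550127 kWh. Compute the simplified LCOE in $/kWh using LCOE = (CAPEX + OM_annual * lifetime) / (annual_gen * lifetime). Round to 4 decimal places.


Total cost = CAPEX + OM * lifetime = 3739963 + 45152 * 27 = 3739963 + 1219104 = 4959067
Total generation = annual * lifetime = 550127 * 27 = 14853429 kWh
LCOE = 4959067 / 14853429
LCOE = 0.3339 $/kWh

0.3339


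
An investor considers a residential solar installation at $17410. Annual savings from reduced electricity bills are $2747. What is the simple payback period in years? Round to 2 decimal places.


Simple payback period = initial cost / annual savings
Payback = 17410 / 2747
Payback = 6.34 years

6.34


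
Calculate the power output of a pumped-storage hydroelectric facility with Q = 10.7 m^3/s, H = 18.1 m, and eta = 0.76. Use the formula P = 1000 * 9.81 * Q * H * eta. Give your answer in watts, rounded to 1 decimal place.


Apply the hydropower formula P = rho * g * Q * H * eta
rho * g = 1000 * 9.81 = 9810.0
P = 9810.0 * 10.7 * 18.1 * 0.76
P = 1443926.1 W

1443926.1


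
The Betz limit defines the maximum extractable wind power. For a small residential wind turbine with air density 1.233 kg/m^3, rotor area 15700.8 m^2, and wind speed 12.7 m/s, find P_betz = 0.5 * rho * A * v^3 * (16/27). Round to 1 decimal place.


The Betz coefficient Cp_max = 16/27 = 0.5926
v^3 = 12.7^3 = 2048.383
P_betz = 0.5 * rho * A * v^3 * Cp_max
P_betz = 0.5 * 1.233 * 15700.8 * 2048.383 * 0.5926
P_betz = 11749577.3 W

11749577.3


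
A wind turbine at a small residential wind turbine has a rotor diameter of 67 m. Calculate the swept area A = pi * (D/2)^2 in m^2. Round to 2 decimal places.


Compute the rotor radius:
  r = D / 2 = 67 / 2 = 33.5 m
Calculate swept area:
  A = pi * r^2 = pi * 33.5^2
  A = 3525.65 m^2

3525.65


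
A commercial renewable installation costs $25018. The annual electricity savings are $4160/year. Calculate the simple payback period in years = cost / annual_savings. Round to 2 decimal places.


Simple payback period = initial cost / annual savings
Payback = 25018 / 4160
Payback = 6.01 years

6.01


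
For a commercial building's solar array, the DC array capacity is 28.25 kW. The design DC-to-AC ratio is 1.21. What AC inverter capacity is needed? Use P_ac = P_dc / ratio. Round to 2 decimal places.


The inverter AC capacity is determined by the DC/AC ratio.
Given: P_dc = 28.25 kW, DC/AC ratio = 1.21
P_ac = P_dc / ratio = 28.25 / 1.21
P_ac = 23.35 kW

23.35


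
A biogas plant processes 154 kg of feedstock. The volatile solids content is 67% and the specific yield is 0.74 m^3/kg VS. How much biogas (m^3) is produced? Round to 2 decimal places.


Compute volatile solids:
  VS = mass * VS_fraction = 154 * 0.67 = 103.18 kg
Calculate biogas volume:
  Biogas = VS * specific_yield = 103.18 * 0.74
  Biogas = 76.35 m^3

76.35


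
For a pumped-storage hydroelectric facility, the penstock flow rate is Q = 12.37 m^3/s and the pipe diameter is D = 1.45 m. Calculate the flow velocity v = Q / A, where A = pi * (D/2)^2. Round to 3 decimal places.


Compute pipe cross-sectional area:
  A = pi * (D/2)^2 = pi * (1.45/2)^2 = 1.6513 m^2
Calculate velocity:
  v = Q / A = 12.37 / 1.6513
  v = 7.491 m/s

7.491


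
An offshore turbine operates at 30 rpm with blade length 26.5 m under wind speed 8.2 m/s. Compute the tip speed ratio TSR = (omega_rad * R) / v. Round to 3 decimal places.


Convert rotational speed to rad/s:
  omega = 30 * 2 * pi / 60 = 3.1416 rad/s
Compute tip speed:
  v_tip = omega * R = 3.1416 * 26.5 = 83.252 m/s
Tip speed ratio:
  TSR = v_tip / v_wind = 83.252 / 8.2 = 10.153

10.153


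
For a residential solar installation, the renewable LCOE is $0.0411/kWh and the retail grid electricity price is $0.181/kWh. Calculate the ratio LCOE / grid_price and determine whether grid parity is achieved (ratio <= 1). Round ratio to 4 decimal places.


Compare LCOE to grid price:
  LCOE = $0.0411/kWh, Grid price = $0.181/kWh
  Ratio = LCOE / grid_price = 0.0411 / 0.181 = 0.2271
  Grid parity achieved (ratio <= 1)? yes

0.2271


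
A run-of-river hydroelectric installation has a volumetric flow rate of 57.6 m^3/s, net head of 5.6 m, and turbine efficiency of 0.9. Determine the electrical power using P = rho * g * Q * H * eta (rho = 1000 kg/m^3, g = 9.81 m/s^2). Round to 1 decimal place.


Apply the hydropower formula P = rho * g * Q * H * eta
rho * g = 1000 * 9.81 = 9810.0
P = 9810.0 * 57.6 * 5.6 * 0.9
P = 2847882.2 W

2847882.2


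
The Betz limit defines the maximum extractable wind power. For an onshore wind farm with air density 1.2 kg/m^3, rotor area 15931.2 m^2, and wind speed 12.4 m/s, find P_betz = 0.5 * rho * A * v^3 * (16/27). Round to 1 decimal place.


The Betz coefficient Cp_max = 16/27 = 0.5926
v^3 = 12.4^3 = 1906.624
P_betz = 0.5 * rho * A * v^3 * Cp_max
P_betz = 0.5 * 1.2 * 15931.2 * 1906.624 * 0.5926
P_betz = 10799931.8 W

10799931.8


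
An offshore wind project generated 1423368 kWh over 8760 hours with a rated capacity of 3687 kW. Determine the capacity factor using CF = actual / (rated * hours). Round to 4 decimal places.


Capacity factor = actual output / maximum possible output
Maximum possible = rated * hours = 3687 * 8760 = 32298120 kWh
CF = 1423368 / 32298120
CF = 0.0441

0.0441


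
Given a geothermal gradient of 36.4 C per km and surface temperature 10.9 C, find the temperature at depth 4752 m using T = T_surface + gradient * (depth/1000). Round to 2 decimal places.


Convert depth to km: 4752 / 1000 = 4.752 km
Temperature increase = gradient * depth_km = 36.4 * 4.752 = 172.97 C
Temperature at depth = T_surface + delta_T = 10.9 + 172.97
T = 183.87 C

183.87


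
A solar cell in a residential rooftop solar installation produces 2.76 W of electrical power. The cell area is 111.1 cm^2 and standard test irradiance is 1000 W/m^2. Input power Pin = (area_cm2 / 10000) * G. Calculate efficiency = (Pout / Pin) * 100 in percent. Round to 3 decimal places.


First compute the input power:
  Pin = area_cm2 / 10000 * G = 111.1 / 10000 * 1000 = 11.11 W
Then compute efficiency:
  Efficiency = (Pout / Pin) * 100 = (2.76 / 11.11) * 100
  Efficiency = 24.842%

24.842


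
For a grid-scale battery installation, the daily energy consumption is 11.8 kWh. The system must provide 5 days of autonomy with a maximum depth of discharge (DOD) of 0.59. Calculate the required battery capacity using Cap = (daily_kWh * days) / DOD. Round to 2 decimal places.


Total energy needed = daily * days = 11.8 * 5 = 59.0 kWh
Account for depth of discharge:
  Cap = total_energy / DOD = 59.0 / 0.59
  Cap = 100.00 kWh

100.00


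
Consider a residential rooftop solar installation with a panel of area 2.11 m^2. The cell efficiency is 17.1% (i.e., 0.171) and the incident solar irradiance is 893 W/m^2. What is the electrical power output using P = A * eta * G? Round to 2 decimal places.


Use the solar power formula P = A * eta * G.
Given: A = 2.11 m^2, eta = 0.171, G = 893 W/m^2
P = 2.11 * 0.171 * 893
P = 322.20 W

322.20


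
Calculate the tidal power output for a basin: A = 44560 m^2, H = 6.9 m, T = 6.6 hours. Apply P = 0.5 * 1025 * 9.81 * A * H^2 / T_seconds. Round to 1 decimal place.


Convert period to seconds: T = 6.6 * 3600 = 23760.0 s
H^2 = 6.9^2 = 47.61
P = 0.5 * rho * g * A * H^2 / T
P = 0.5 * 1025 * 9.81 * 44560 * 47.61 / 23760.0
P = 448910.5 W

448910.5


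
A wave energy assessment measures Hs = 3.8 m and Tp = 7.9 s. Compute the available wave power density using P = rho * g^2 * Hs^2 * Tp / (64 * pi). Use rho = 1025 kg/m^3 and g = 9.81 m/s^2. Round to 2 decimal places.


Apply wave power formula:
  g^2 = 9.81^2 = 96.2361
  Hs^2 = 3.8^2 = 14.44
  Numerator = rho * g^2 * Hs^2 * Tp = 1025 * 96.2361 * 14.44 * 7.9 = 11252685.08
  Denominator = 64 * pi = 201.0619
  P = 11252685.08 / 201.0619 = 55966.26 W/m

55966.26


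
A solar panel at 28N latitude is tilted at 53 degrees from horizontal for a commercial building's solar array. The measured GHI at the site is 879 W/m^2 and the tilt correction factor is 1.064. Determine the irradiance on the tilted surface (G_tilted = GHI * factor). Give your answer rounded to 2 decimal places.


Identify the given values:
  GHI = 879 W/m^2, tilt correction factor = 1.064
Apply the formula G_tilted = GHI * factor:
  G_tilted = 879 * 1.064
  G_tilted = 935.26 W/m^2

935.26


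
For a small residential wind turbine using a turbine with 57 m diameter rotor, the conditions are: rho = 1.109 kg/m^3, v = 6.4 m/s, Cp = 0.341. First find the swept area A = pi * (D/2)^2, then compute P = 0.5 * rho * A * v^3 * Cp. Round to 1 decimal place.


Step 1 -- Compute swept area:
  A = pi * (D/2)^2 = pi * (57/2)^2 = 2551.76 m^2
Step 2 -- Apply wind power equation:
  P = 0.5 * rho * A * v^3 * Cp
  v^3 = 6.4^3 = 262.144
  P = 0.5 * 1.109 * 2551.76 * 262.144 * 0.341
  P = 126484.0 W

126484.0


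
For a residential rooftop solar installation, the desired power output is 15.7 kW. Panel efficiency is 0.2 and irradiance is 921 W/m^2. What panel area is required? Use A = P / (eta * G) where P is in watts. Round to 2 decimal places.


Convert target power to watts: P = 15.7 * 1000 = 15700.0 W
Compute denominator: eta * G = 0.2 * 921 = 184.2
Required area A = P / (eta * G) = 15700.0 / 184.2
A = 85.23 m^2

85.23


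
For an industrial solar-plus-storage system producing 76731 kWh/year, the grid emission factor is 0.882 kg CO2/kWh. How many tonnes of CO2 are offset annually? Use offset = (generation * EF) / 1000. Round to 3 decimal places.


CO2 offset in kg = generation * emission_factor
CO2 offset = 76731 * 0.882 = 67676.74 kg
Convert to tonnes:
  CO2 offset = 67676.74 / 1000 = 67.677 tonnes

67.677


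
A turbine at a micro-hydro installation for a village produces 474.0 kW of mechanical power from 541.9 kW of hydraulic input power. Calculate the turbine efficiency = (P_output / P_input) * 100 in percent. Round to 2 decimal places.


Turbine efficiency = (output power / input power) * 100
eta = (474.0 / 541.9) * 100
eta = 87.47%

87.47


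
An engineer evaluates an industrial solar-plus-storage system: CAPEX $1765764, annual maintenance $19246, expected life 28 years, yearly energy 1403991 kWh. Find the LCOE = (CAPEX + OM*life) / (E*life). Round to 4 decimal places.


Total cost = CAPEX + OM * lifetime = 1765764 + 19246 * 28 = 1765764 + 538888 = 2304652
Total generation = annual * lifetime = 1403991 * 28 = 39311748 kWh
LCOE = 2304652 / 39311748
LCOE = 0.0586 $/kWh

0.0586


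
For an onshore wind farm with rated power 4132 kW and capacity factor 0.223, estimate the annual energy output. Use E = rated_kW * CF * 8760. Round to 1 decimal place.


Annual energy = rated_kW * capacity_factor * hours_per_year
Given: P_rated = 4132 kW, CF = 0.223, hours = 8760
E = 4132 * 0.223 * 8760
E = 8071779.4 kWh

8071779.4


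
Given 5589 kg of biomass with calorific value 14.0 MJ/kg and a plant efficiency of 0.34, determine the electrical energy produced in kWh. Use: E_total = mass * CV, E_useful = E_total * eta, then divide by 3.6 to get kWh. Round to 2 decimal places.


Total energy = mass * CV = 5589 * 14.0 = 78246.0 MJ
Useful energy = total * eta = 78246.0 * 0.34 = 26603.64 MJ
Convert to kWh: 26603.64 / 3.6
Useful energy = 7389.90 kWh

7389.90


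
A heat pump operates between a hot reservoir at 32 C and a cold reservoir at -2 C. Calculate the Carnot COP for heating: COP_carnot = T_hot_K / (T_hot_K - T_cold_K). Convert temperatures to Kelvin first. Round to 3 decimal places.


Convert to Kelvin:
  T_hot = 32 + 273.15 = 305.15 K
  T_cold = -2 + 273.15 = 271.15 K
Apply Carnot COP formula:
  COP = T_hot_K / (T_hot_K - T_cold_K) = 305.15 / 34.0
  COP = 8.975

8.975


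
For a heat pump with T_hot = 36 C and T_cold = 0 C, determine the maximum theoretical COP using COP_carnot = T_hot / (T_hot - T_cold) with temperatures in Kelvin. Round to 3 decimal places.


Convert to Kelvin:
  T_hot = 36 + 273.15 = 309.15 K
  T_cold = 0 + 273.15 = 273.15 K
Apply Carnot COP formula:
  COP = T_hot_K / (T_hot_K - T_cold_K) = 309.15 / 36.0
  COP = 8.588

8.588


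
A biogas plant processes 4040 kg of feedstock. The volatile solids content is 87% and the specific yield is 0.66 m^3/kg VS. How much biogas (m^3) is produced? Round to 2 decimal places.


Compute volatile solids:
  VS = mass * VS_fraction = 4040 * 0.87 = 3514.8 kg
Calculate biogas volume:
  Biogas = VS * specific_yield = 3514.8 * 0.66
  Biogas = 2319.77 m^3

2319.77


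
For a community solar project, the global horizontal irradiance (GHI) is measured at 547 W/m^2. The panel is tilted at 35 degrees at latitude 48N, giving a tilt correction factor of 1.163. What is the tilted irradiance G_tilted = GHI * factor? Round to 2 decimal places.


Identify the given values:
  GHI = 547 W/m^2, tilt correction factor = 1.163
Apply the formula G_tilted = GHI * factor:
  G_tilted = 547 * 1.163
  G_tilted = 636.16 W/m^2

636.16


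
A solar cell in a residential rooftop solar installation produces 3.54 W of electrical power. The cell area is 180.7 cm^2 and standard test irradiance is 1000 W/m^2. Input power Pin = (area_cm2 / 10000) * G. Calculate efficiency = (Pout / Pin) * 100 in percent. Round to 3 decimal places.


First compute the input power:
  Pin = area_cm2 / 10000 * G = 180.7 / 10000 * 1000 = 18.07 W
Then compute efficiency:
  Efficiency = (Pout / Pin) * 100 = (3.54 / 18.07) * 100
  Efficiency = 19.590%

19.590


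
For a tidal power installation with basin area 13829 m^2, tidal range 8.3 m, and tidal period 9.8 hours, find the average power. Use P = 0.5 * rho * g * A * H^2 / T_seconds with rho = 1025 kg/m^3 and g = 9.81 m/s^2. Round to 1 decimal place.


Convert period to seconds: T = 9.8 * 3600 = 35280.0 s
H^2 = 8.3^2 = 68.89
P = 0.5 * rho * g * A * H^2 / T
P = 0.5 * 1025 * 9.81 * 13829 * 68.89 / 35280.0
P = 135762.9 W

135762.9


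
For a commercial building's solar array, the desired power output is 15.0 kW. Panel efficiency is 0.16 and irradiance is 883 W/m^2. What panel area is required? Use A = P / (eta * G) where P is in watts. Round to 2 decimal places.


Convert target power to watts: P = 15.0 * 1000 = 15000.0 W
Compute denominator: eta * G = 0.16 * 883 = 141.28
Required area A = P / (eta * G) = 15000.0 / 141.28
A = 106.17 m^2

106.17


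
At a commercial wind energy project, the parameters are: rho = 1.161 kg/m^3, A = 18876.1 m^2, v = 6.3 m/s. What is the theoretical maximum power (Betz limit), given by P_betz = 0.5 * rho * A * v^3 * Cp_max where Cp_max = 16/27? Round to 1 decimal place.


The Betz coefficient Cp_max = 16/27 = 0.5926
v^3 = 6.3^3 = 250.047
P_betz = 0.5 * rho * A * v^3 * Cp_max
P_betz = 0.5 * 1.161 * 18876.1 * 250.047 * 0.5926
P_betz = 1623649.8 W

1623649.8


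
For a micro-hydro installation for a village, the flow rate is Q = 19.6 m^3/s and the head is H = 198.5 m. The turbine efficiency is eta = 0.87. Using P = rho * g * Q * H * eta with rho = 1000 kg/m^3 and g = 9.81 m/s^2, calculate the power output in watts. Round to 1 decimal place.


Apply the hydropower formula P = rho * g * Q * H * eta
rho * g = 1000 * 9.81 = 9810.0
P = 9810.0 * 19.6 * 198.5 * 0.87
P = 33205103.8 W

33205103.8


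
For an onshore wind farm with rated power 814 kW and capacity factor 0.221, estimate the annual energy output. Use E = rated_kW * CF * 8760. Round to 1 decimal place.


Annual energy = rated_kW * capacity_factor * hours_per_year
Given: P_rated = 814 kW, CF = 0.221, hours = 8760
E = 814 * 0.221 * 8760
E = 1575871.4 kWh

1575871.4


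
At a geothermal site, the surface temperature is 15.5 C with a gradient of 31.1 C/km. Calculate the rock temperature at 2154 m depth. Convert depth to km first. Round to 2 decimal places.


Convert depth to km: 2154 / 1000 = 2.154 km
Temperature increase = gradient * depth_km = 31.1 * 2.154 = 66.99 C
Temperature at depth = T_surface + delta_T = 15.5 + 66.99
T = 82.49 C

82.49


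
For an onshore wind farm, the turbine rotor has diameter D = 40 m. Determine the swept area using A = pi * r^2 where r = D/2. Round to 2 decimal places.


Compute the rotor radius:
  r = D / 2 = 40 / 2 = 20.0 m
Calculate swept area:
  A = pi * r^2 = pi * 20.0^2
  A = 1256.64 m^2

1256.64


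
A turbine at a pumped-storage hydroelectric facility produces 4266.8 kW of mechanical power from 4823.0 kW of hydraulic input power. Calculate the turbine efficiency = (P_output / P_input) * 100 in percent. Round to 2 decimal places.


Turbine efficiency = (output power / input power) * 100
eta = (4266.8 / 4823.0) * 100
eta = 88.47%

88.47


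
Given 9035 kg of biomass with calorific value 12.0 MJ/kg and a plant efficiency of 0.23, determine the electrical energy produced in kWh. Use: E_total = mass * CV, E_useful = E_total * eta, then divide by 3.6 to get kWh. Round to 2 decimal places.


Total energy = mass * CV = 9035 * 12.0 = 108420.0 MJ
Useful energy = total * eta = 108420.0 * 0.23 = 24936.6 MJ
Convert to kWh: 24936.6 / 3.6
Useful energy = 6926.83 kWh

6926.83


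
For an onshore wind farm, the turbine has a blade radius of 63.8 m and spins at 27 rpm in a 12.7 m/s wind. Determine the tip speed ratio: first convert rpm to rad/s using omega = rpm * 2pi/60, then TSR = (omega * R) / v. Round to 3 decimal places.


Convert rotational speed to rad/s:
  omega = 27 * 2 * pi / 60 = 2.8274 rad/s
Compute tip speed:
  v_tip = omega * R = 2.8274 * 63.8 = 180.39 m/s
Tip speed ratio:
  TSR = v_tip / v_wind = 180.39 / 12.7 = 14.204

14.204


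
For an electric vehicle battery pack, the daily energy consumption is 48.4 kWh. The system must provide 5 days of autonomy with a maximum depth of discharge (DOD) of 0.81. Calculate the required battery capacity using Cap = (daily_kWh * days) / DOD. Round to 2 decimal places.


Total energy needed = daily * days = 48.4 * 5 = 242.0 kWh
Account for depth of discharge:
  Cap = total_energy / DOD = 242.0 / 0.81
  Cap = 298.77 kWh

298.77


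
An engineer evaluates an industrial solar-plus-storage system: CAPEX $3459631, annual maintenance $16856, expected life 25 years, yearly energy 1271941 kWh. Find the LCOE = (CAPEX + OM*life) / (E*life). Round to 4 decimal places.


Total cost = CAPEX + OM * lifetime = 3459631 + 16856 * 25 = 3459631 + 421400 = 3881031
Total generation = annual * lifetime = 1271941 * 25 = 31798525 kWh
LCOE = 3881031 / 31798525
LCOE = 0.1221 $/kWh

0.1221


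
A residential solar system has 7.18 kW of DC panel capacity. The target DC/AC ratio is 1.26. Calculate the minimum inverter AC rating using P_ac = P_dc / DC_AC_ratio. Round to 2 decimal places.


The inverter AC capacity is determined by the DC/AC ratio.
Given: P_dc = 7.18 kW, DC/AC ratio = 1.26
P_ac = P_dc / ratio = 7.18 / 1.26
P_ac = 5.70 kW

5.70


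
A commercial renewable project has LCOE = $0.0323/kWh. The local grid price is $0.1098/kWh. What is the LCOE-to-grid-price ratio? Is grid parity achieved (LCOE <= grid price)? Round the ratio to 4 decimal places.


Compare LCOE to grid price:
  LCOE = $0.0323/kWh, Grid price = $0.1098/kWh
  Ratio = LCOE / grid_price = 0.0323 / 0.1098 = 0.2942
  Grid parity achieved (ratio <= 1)? yes

0.2942


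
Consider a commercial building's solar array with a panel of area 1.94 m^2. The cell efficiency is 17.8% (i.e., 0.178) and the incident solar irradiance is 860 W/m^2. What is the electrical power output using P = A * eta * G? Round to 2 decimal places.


Use the solar power formula P = A * eta * G.
Given: A = 1.94 m^2, eta = 0.178, G = 860 W/m^2
P = 1.94 * 0.178 * 860
P = 296.98 W

296.98
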